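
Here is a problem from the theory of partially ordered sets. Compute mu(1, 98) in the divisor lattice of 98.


In a divisor lattice, mu(a,b) = mu(b/a) where mu is the classical Mobius function.
b/a = 98/1 = 98
Prime factorization of 98: primes [2, 7]
98 is not squarefree, so mu(98) = 0


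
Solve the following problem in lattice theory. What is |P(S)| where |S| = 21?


Power set = 2^n.
2^21 = 2097152


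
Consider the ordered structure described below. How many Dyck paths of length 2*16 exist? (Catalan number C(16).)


C(n) = C(2n, n) / (n+1).
C(32, 16) = 601080390
C(16) = 601080390 / 17 = 35357670


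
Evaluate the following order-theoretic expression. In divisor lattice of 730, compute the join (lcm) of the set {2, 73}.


In a divisor lattice, join = lcm (least common multiple).
Compute lcm iteratively: start with first element, then lcm(current, next).
Elements: [2, 73]
lcm(2,73) = 146
Final lcm = 146


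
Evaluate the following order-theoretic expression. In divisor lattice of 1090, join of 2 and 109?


In a divisor lattice, join = lcm (least common multiple).
gcd(2,109) = 1
lcm(2,109) = 2*109/gcd = 218/1 = 218


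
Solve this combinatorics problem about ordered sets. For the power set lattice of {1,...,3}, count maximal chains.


A maximal chain goes from the minimum element to a maximal element via cover relations.
Counting all min-to-max paths in the cover graph.
Total maximal chains: 6


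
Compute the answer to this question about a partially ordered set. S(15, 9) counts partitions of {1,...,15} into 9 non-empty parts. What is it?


S(n,k) = k*S(n-1,k) + S(n-1,k-1).
S(14,9) = 5135130, S(14,8) = 20912320
S(15,9) = 9*5135130 + 20912320 = 46216170 + 20912320
S(15,9) = 67128490


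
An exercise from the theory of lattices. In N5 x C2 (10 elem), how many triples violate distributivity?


Distributive law: a ^ (b v c) = (a ^ b) v (a ^ c).
Check all 10^3 = 1000 ordered triples (a,b,c).
  e.g. a=(b,0), b=(a,0), c=(c,0): lhs=(b,0) != rhs=(a,0)
  e.g. a=(b,0), b=(a,0), c=(c,1): lhs=(b,0) != rhs=(a,0)
Total violating triples: 16


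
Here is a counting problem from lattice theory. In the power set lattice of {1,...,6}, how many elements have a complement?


An element a is complemented if some b has a meet b = bottom, a join b = top.
every subset A has complement S\A, so all elements are complemented.
Complemented elements: {}, {1}, {2}, {3}, {4}, {5}, ... (58 more)
Count: 64


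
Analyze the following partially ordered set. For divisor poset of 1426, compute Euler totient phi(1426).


phi(n) = n * prod_{p|n} (1 - 1/p).
Prime divisors of 1426: [2, 23, 31]
phi(1426) = 1426 * (1 - 1/2) * (1 - 1/23) * (1 - 1/31)
phi(1426) = 660


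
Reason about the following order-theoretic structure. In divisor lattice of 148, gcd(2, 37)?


Meet=gcd.
gcd(2,37)=1


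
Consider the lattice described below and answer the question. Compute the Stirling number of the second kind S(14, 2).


S(n,k) = k*S(n-1,k) + S(n-1,k-1).
S(13,2) = 4095, S(13,1) = 1
S(14,2) = 2*4095 + 1 = 8190 + 1
S(14,2) = 8191


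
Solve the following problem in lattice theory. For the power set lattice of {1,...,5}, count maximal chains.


A maximal chain goes from the minimum element to a maximal element via cover relations.
Counting all min-to-max paths in the cover graph.
Total maximal chains: 120


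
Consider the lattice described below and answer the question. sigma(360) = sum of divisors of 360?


sigma(n) = sum of divisors.
Divisors of 360: [1, 2, 3, 4, 5, 6, 8, 9, 10, 12, 15, 18, 20, 24, 30, 36, 40, 45, 60, 72, 90, 120, 180, 360]
Sum = 1170


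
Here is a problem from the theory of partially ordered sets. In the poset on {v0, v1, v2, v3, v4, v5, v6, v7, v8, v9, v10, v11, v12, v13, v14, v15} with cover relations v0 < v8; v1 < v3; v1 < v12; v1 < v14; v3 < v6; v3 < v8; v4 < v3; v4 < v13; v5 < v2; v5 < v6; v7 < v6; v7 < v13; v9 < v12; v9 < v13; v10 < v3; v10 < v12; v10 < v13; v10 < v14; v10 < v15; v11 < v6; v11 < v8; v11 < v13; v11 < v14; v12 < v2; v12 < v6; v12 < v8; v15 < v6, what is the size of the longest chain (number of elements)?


A chain is a totally ordered subset; we count the number of elements in a maximum chain.
Compute, for each element x, the size of the longest chain ending at x:
  v0: 1
  v1: 1
  v4: 1
  v5: 1
  v7: 1
  v9: 1
  ...
A maximum chain: v1 < v12 < v2
Number of elements in the longest chain: 3


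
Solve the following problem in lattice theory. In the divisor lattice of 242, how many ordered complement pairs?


Complement pair (a,b): a meet b = bottom, a join b = top.
Here: gcd(a,b)=1 and lcm(a,b)=242, i.e. a*b=242 with a,b coprime.
Pairs found: (1,242), (2,121), (121,2), (242,1)
Total ordered pairs: 4


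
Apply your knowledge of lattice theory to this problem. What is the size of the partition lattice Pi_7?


B(n) = number of set partitions of an n-element set.
B(n) satisfies the recurrence: B(n+1) = sum_k C(n,k)*B(k).
B(7) = 877


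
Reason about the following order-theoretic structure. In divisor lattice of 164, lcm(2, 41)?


Join=lcm.
gcd(2,41)=1
lcm=82


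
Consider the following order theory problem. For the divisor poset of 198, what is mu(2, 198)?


In a divisor lattice, mu(a,b) = mu(b/a) where mu is the classical Mobius function.
b/a = 198/2 = 99
Prime factorization of 99: primes [3, 11]
99 is not squarefree, so mu(99) = 0


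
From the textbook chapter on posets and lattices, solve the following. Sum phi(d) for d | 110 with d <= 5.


Divisors of 110 up to 5: [1, 2, 5]
phi values: [1, 1, 4]
Sum = 6


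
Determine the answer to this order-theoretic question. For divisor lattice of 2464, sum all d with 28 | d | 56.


Interval [28,56] in divisors of 2464: [28, 56]
Sum = 84


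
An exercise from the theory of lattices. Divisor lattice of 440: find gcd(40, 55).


In a divisor lattice, meet = gcd (greatest common divisor).
By Euclidean algorithm or factoring: gcd(40,55) = 5


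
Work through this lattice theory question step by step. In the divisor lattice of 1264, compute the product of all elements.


Divisors of 1264: [1, 2, 4, 8, 16, 79, 158, 316, 632, 1264]
Product = n^(d(n)/2) = 1264^(10/2)
Product = 3226527490637824


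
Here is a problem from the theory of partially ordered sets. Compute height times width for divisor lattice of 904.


Height = length of longest chain minus 1; width = size of largest antichain.
A maximum chain: 1 | 113 | 226 | 452 | 904  (height 4).
A maximum antichain: {2, 113}  (width 2).
Product = 4 * 2 = 8


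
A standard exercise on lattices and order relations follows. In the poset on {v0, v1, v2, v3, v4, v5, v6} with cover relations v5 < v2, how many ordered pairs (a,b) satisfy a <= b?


The order relation is {(a,b) : a <= b}, reflexive so it includes (a,a).
Examples: (v0,v0), (v1,v1), (v2,v2), (v3,v3), (v4,v4), ...
Total ordered pairs: 8


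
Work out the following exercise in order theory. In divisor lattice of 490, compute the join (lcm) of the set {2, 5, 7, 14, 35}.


In a divisor lattice, join = lcm (least common multiple).
Compute lcm iteratively: start with first element, then lcm(current, next).
Elements: [2, 5, 7, 14, 35]
lcm(2,5) = 10
lcm(10,7) = 70
lcm(70,14) = 70
lcm(70,35) = 70
Final lcm = 70


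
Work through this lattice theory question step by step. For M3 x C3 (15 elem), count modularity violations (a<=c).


Modular law: if a <= c then a v (b ^ c) = (a v b) ^ c.
Check all triples (a,b,c) with a <= c among 15 elements.
This lattice is modular (diamonds M_m and their chain-products are modular).
Total violating triples: 0


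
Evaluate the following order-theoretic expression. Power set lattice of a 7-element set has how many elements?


Power set = 2^n.
2^7 = 128


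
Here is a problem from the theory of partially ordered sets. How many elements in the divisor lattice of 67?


Divisors of 67: [1, 67]
Count: 2


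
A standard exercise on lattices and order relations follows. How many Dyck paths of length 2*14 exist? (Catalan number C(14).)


C(n) = C(2n, n) / (n+1).
C(28, 14) = 40116600
C(14) = 40116600 / 15 = 2674440


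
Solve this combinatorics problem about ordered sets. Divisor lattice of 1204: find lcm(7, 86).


In a divisor lattice, join = lcm (least common multiple).
gcd(7,86) = 1
lcm(7,86) = 7*86/gcd = 602/1 = 602


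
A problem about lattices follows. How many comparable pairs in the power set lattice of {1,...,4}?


A comparable pair {a,b} has a < b or b < a in the order.
Count unordered pairs where one element is strictly below the other.
Examples: {{},{1}}, {{},{2}}, {{},{3}}, {{},{4}}, ...
Total comparable pairs: 65


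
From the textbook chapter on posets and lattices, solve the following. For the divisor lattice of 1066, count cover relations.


A cover relation a -< b holds when a < b with no c strictly between.
Cover relations:
  1 -< 2
  1 -< 13
  1 -< 41
  2 -< 26
  2 -< 82
  13 -< 26
  13 -< 533
  26 -< 1066
  ...4 more
Total: 12


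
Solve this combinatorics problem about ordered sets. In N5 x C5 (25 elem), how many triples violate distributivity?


Distributive law: a ^ (b v c) = (a ^ b) v (a ^ c).
Check all 25^3 = 15625 ordered triples (a,b,c).
  e.g. a=(b,0), b=(a,0), c=(c,0): lhs=(b,0) != rhs=(a,0)
  e.g. a=(b,0), b=(a,0), c=(c,1): lhs=(b,0) != rhs=(a,0)
Total violating triples: 250


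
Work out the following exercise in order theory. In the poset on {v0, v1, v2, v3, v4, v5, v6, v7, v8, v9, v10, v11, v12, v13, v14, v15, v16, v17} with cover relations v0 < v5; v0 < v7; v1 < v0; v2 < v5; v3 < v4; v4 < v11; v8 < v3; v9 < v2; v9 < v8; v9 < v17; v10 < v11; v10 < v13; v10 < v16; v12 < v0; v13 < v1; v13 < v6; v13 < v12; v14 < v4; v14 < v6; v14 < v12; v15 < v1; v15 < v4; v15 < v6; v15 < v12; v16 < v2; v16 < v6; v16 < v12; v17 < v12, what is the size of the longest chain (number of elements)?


A chain is a totally ordered subset; we count the number of elements in a maximum chain.
Compute, for each element x, the size of the longest chain ending at x:
  v9: 1
  v10: 1
  v14: 1
  v15: 1
  v8: 2
  v13: 2
  ...
A maximum chain: v10 < v13 < v1 < v0 < v5
Number of elements in the longest chain: 5


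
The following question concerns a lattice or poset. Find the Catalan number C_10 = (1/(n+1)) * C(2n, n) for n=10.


C(n) = C(2n, n) / (n+1).
C(20, 10) = 184756
C(10) = 184756 / 11 = 16796


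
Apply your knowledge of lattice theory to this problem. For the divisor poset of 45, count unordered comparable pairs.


A comparable pair {a,b} has a < b or b < a in the order.
Count unordered pairs where one element is strictly below the other.
Examples: {1,3}, {1,5}, {1,9}, {1,15}, ...
Total comparable pairs: 12


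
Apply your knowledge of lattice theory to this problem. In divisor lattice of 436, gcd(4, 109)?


Meet=gcd.
gcd(4,109)=1


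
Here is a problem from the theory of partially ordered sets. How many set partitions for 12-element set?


B(n) = number of set partitions of an n-element set.
B(n) satisfies the recurrence: B(n+1) = sum_k C(n,k)*B(k).
B(12) = 4213597


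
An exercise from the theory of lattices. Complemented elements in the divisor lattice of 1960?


An element a is complemented if some b has a meet b = bottom, a join b = top.
a is complemented iff gcd(a, n/a)=1, i.e. a is a unitary divisor of 1960.
Complemented elements: 1, 5, 8, 40, 49, 245, ... (2 more)
Count: 8


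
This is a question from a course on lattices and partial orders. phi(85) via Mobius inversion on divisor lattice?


phi(n) = n * prod_{p|n} (1 - 1/p).
Prime divisors of 85: [5, 17]
phi(85) = 85 * (1 - 1/5) * (1 - 1/17)
phi(85) = 64


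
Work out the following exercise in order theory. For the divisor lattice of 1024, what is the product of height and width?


Height = length of longest chain minus 1; width = size of largest antichain.
A maximum chain: 1 | 2 | 4 | 8 | 16 | 32 | 64 | 128 | 256 | 512 | 1024  (height 10).
A maximum antichain: {1}  (width 1).
Product = 10 * 1 = 10


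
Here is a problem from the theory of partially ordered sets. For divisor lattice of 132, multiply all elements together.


Divisors of 132: [1, 2, 3, 4, 6, 11, 12, 22, 33, 44, 66, 132]
Product = n^(d(n)/2) = 132^(12/2)
Product = 5289852801024


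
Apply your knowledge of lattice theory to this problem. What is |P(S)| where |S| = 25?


Power set = 2^n.
2^25 = 33554432


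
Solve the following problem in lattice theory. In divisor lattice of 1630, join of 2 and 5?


In a divisor lattice, join = lcm (least common multiple).
gcd(2,5) = 1
lcm(2,5) = 2*5/gcd = 10/1 = 10


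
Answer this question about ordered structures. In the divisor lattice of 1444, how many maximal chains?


A maximal chain goes from the minimum element to a maximal element via cover relations.
Counting all min-to-max paths in the cover graph.
Total maximal chains: 6


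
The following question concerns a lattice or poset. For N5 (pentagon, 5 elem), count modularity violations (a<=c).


Modular law: if a <= c then a v (b ^ c) = (a v b) ^ c.
Check all triples (a,b,c) with a <= c among 5 elements.
  e.g. a=a, b=c, c=b: lhs=a != rhs=b
Total violating triples: 1


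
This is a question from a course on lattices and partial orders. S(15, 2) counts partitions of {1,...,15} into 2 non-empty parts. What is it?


S(n,k) = k*S(n-1,k) + S(n-1,k-1).
S(14,2) = 8191, S(14,1) = 1
S(15,2) = 2*8191 + 1 = 16382 + 1
S(15,2) = 16383


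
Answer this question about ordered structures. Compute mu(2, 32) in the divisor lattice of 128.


In a divisor lattice, mu(a,b) = mu(b/a) where mu is the classical Mobius function.
b/a = 32/2 = 16
Prime factorization of 16: primes [2]
16 is not squarefree, so mu(16) = 0


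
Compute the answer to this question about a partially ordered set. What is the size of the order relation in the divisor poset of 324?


The order relation is {(a,b) : a <= b}, reflexive so it includes (a,a).
Examples: (1,1), (1,108), (1,12), (1,162), (1,18), ...
Total ordered pairs: 90


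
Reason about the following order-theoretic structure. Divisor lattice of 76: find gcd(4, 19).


In a divisor lattice, meet = gcd (greatest common divisor).
By Euclidean algorithm or factoring: gcd(4,19) = 1


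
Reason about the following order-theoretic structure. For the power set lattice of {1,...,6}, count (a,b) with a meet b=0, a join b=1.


Complement pair (a,b): a meet b = bottom, a join b = top.
Here: A intersect B = {} and A union B = {1,...,6}.
Pairs found: ({},{1,2,3,4,5,6}), ({1},{2,3,4,5,6}), ({2},{1,3,4,5,6}), ({3},{1,2,4,5,6}), ... (60 more)
Total ordered pairs: 64


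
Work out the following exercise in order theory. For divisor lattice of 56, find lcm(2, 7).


In a divisor lattice, join = lcm (least common multiple).
Compute lcm iteratively: start with first element, then lcm(current, next).
Elements: [2, 7]
lcm(2,7) = 14
Final lcm = 14


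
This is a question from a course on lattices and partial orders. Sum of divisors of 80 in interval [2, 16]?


Interval [2,16] in divisors of 80: [2, 4, 8, 16]
Sum = 30


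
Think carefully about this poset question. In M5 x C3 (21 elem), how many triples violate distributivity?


Distributive law: a ^ (b v c) = (a ^ b) v (a ^ c).
Check all 21^3 = 9261 ordered triples (a,b,c).
  e.g. a=(a1,0), b=(a2,0), c=(a3,0): lhs=(a1,0) != rhs=(0,0)
  e.g. a=(a1,0), b=(a2,0), c=(a3,1): lhs=(a1,0) != rhs=(0,0)
Total violating triples: 1620


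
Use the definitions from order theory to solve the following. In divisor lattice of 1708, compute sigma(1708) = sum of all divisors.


sigma(n) = sum of divisors.
Divisors of 1708: [1, 2, 4, 7, 14, 28, 61, 122, 244, 427, 854, 1708]
Sum = 3472


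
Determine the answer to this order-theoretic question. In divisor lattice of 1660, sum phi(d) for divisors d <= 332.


Divisors of 1660 up to 332: [1, 2, 4, 5, 10, 20, 83, 166, 332]
phi values: [1, 1, 2, 4, 4, 8, 82, 82, 164]
Sum = 348


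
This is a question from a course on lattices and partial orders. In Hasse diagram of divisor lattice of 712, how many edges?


A cover relation a -< b holds when a < b with no c strictly between.
Cover relations:
  1 -< 2
  1 -< 89
  2 -< 4
  2 -< 178
  4 -< 8
  4 -< 356
  8 -< 712
  89 -< 178
  ...2 more
Total: 10


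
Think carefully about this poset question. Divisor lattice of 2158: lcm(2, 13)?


Join=lcm.
gcd(2,13)=1
lcm=26


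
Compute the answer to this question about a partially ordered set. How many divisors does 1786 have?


Divisors of 1786: [1, 2, 19, 38, 47, 94, 893, 1786]
Count: 8


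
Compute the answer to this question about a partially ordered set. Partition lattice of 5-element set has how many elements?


B(n) = number of set partitions of an n-element set.
B(n) satisfies the recurrence: B(n+1) = sum_k C(n,k)*B(k).
B(5) = 52


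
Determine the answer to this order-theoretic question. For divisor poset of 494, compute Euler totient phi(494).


phi(n) = n * prod_{p|n} (1 - 1/p).
Prime divisors of 494: [2, 13, 19]
phi(494) = 494 * (1 - 1/2) * (1 - 1/13) * (1 - 1/19)
phi(494) = 216


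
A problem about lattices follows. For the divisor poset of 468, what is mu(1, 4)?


In a divisor lattice, mu(a,b) = mu(b/a) where mu is the classical Mobius function.
b/a = 4/1 = 4
Prime factorization of 4: primes [2]
4 is not squarefree, so mu(4) = 0


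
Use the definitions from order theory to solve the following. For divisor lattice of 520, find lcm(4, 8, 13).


In a divisor lattice, join = lcm (least common multiple).
Compute lcm iteratively: start with first element, then lcm(current, next).
Elements: [4, 8, 13]
lcm(4,8) = 8
lcm(8,13) = 104
Final lcm = 104


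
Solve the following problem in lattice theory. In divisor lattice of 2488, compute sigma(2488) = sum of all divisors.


sigma(n) = sum of divisors.
Divisors of 2488: [1, 2, 4, 8, 311, 622, 1244, 2488]
Sum = 4680


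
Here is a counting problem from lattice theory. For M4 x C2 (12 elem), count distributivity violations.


Distributive law: a ^ (b v c) = (a ^ b) v (a ^ c).
Check all 12^3 = 1728 ordered triples (a,b,c).
  e.g. a=(a1,0), b=(a2,0), c=(a3,0): lhs=(a1,0) != rhs=(0,0)
  e.g. a=(a1,0), b=(a2,0), c=(a3,1): lhs=(a1,0) != rhs=(0,0)
Total violating triples: 192


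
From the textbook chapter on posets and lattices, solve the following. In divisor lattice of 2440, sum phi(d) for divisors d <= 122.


Divisors of 2440 up to 122: [1, 2, 4, 5, 8, 10, 20, 40, 61, 122]
phi values: [1, 1, 2, 4, 4, 4, 8, 16, 60, 60]
Sum = 160


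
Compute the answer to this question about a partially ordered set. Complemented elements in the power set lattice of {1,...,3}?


An element a is complemented if some b has a meet b = bottom, a join b = top.
every subset A has complement S\A, so all elements are complemented.
Complemented elements: {}, {1}, {2}, {3}, {1,2}, {1,3}, ... (2 more)
Count: 8


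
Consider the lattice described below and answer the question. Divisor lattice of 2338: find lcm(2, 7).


In a divisor lattice, join = lcm (least common multiple).
gcd(2,7) = 1
lcm(2,7) = 2*7/gcd = 14/1 = 14


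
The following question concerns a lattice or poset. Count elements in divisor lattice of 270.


Divisors of 270: [1, 2, 3, 5, 6, 9, 10, 15, 18, 27, 30, 45, 54, 90, 135, 270]
Count: 16


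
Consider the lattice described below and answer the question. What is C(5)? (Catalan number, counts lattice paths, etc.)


C(n) = C(2n, n) / (n+1).
C(10, 5) = 252
C(5) = 252 / 6 = 42


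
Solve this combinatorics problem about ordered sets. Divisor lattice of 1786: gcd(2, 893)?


Meet=gcd.
gcd(2,893)=1


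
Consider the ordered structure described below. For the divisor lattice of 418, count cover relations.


A cover relation a -< b holds when a < b with no c strictly between.
Cover relations:
  1 -< 2
  1 -< 11
  1 -< 19
  2 -< 22
  2 -< 38
  11 -< 22
  11 -< 209
  19 -< 38
  ...4 more
Total: 12


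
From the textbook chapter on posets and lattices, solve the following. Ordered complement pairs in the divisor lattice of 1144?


Complement pair (a,b): a meet b = bottom, a join b = top.
Here: gcd(a,b)=1 and lcm(a,b)=1144, i.e. a*b=1144 with a,b coprime.
Pairs found: (1,1144), (8,143), (11,104), (13,88), ... (4 more)
Total ordered pairs: 8


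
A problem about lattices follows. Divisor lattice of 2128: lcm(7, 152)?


Join=lcm.
gcd(7,152)=1
lcm=1064


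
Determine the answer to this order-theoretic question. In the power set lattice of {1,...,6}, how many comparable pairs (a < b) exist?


A comparable pair {a,b} has a < b or b < a in the order.
Count unordered pairs where one element is strictly below the other.
Examples: {{},{1}}, {{},{2}}, {{},{3}}, {{},{4}}, ...
Total comparable pairs: 665


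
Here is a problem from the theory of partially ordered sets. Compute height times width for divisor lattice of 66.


Height = length of longest chain minus 1; width = size of largest antichain.
A maximum chain: 1 | 11 | 33 | 66  (height 3).
A maximum antichain: {2, 3, 11}  (width 3).
Product = 3 * 3 = 9


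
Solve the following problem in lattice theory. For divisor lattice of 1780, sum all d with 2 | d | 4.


Interval [2,4] in divisors of 1780: [2, 4]
Sum = 6


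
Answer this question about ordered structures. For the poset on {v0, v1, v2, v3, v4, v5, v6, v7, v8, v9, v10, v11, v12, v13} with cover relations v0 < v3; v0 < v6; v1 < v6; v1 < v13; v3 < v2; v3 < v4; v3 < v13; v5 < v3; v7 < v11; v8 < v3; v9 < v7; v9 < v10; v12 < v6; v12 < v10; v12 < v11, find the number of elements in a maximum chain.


A chain is a totally ordered subset; we count the number of elements in a maximum chain.
Compute, for each element x, the size of the longest chain ending at x:
  v0: 1
  v1: 1
  v5: 1
  v8: 1
  v9: 1
  v12: 1
  ...
A maximum chain: v0 < v3 < v2
Number of elements in the longest chain: 3


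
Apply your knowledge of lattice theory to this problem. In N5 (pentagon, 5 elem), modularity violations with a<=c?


Modular law: if a <= c then a v (b ^ c) = (a v b) ^ c.
Check all triples (a,b,c) with a <= c among 5 elements.
  e.g. a=a, b=c, c=b: lhs=a != rhs=b
Total violating triples: 1


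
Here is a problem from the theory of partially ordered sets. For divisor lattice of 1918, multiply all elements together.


Divisors of 1918: [1, 2, 7, 14, 137, 274, 959, 1918]
Product = n^(d(n)/2) = 1918^(8/2)
Product = 13533010268176


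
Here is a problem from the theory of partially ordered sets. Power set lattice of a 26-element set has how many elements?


Power set = 2^n.
2^26 = 67108864


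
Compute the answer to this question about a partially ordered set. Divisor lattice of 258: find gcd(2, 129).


In a divisor lattice, meet = gcd (greatest common divisor).
By Euclidean algorithm or factoring: gcd(2,129) = 1


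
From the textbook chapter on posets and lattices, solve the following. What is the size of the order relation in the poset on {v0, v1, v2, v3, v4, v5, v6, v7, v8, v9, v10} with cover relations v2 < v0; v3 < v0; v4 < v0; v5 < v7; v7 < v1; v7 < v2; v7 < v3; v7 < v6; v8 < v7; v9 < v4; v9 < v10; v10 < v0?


The order relation is {(a,b) : a <= b}, reflexive so it includes (a,a).
Examples: (v0,v0), (v1,v1), (v10,v0), (v10,v10), (v2,v0), ...
Total ordered pairs: 35


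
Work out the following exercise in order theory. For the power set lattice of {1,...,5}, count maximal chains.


A maximal chain goes from the minimum element to a maximal element via cover relations.
Counting all min-to-max paths in the cover graph.
Total maximal chains: 120


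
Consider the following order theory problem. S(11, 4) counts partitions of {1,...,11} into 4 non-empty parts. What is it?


S(n,k) = k*S(n-1,k) + S(n-1,k-1).
S(10,4) = 34105, S(10,3) = 9330
S(11,4) = 4*34105 + 9330 = 136420 + 9330
S(11,4) = 145750


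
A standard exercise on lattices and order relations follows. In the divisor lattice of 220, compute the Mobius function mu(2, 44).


In a divisor lattice, mu(a,b) = mu(b/a) where mu is the classical Mobius function.
b/a = 44/2 = 22
Prime factorization of 22: primes [2, 11]
22 is squarefree with 2 prime factor(s), so mu(22) = (-1)^2 = 1


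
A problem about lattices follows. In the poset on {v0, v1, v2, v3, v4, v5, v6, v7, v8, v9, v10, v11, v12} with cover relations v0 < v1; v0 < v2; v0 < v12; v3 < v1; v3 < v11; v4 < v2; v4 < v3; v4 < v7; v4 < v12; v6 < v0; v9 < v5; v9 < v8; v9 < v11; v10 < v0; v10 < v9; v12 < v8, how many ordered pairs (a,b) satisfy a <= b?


The order relation is {(a,b) : a <= b}, reflexive so it includes (a,a).
Examples: (v0,v0), (v0,v1), (v0,v12), (v0,v2), (v0,v8), ...
Total ordered pairs: 43


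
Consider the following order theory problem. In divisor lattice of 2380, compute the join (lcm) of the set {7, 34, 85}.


In a divisor lattice, join = lcm (least common multiple).
Compute lcm iteratively: start with first element, then lcm(current, next).
Elements: [7, 34, 85]
lcm(7,34) = 238
lcm(238,85) = 1190
Final lcm = 1190


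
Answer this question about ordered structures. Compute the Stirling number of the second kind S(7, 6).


S(n,k) = k*S(n-1,k) + S(n-1,k-1).
S(6,6) = 1, S(6,5) = 15
S(7,6) = 6*1 + 15 = 6 + 15
S(7,6) = 21


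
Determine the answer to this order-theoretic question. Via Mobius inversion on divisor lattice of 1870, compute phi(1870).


phi(n) = n * prod_{p|n} (1 - 1/p).
Prime divisors of 1870: [2, 5, 11, 17]
phi(1870) = 1870 * (1 - 1/2) * (1 - 1/5) * (1 - 1/11) * (1 - 1/17)
phi(1870) = 640


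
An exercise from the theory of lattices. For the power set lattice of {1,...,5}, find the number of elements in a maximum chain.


A chain is a totally ordered subset; we count the number of elements in a maximum chain.
Compute, for each element x, the size of the longest chain ending at x:
  {}: 1
  {1}: 2
  {2}: 2
  {3}: 2
  {4}: 2
  {5}: 2
  ...
A maximum chain: {} < {1} < {1,2} < {1,2,3} < {1,2,3,4} < {1,2,3,4,5}
Number of elements in the longest chain: 6


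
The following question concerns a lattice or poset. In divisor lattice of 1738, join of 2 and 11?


In a divisor lattice, join = lcm (least common multiple).
gcd(2,11) = 1
lcm(2,11) = 2*11/gcd = 22/1 = 22


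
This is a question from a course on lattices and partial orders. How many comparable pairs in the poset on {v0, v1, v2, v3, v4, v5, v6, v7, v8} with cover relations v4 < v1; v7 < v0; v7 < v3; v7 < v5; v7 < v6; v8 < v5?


A comparable pair {a,b} has a < b or b < a in the order.
Count unordered pairs where one element is strictly below the other.
Examples: {v0,v7}, {v1,v4}, {v3,v7}, {v5,v7}, ...
Total comparable pairs: 6


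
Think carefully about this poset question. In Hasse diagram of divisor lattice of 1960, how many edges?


A cover relation a -< b holds when a < b with no c strictly between.
Cover relations:
  1 -< 2
  1 -< 5
  1 -< 7
  2 -< 4
  2 -< 10
  2 -< 14
  4 -< 8
  4 -< 20
  ...38 more
Total: 46


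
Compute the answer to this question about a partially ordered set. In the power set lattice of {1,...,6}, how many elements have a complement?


An element a is complemented if some b has a meet b = bottom, a join b = top.
every subset A has complement S\A, so all elements are complemented.
Complemented elements: {}, {1}, {2}, {3}, {4}, {5}, ... (58 more)
Count: 64


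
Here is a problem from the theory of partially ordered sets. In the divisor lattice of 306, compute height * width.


Height = length of longest chain minus 1; width = size of largest antichain.
A maximum chain: 1 | 17 | 51 | 153 | 306  (height 4).
A maximum antichain: {6, 9, 34, 51}  (width 4).
Product = 4 * 4 = 16


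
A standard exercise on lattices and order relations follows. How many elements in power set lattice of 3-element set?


Power set = 2^n.
2^3 = 8


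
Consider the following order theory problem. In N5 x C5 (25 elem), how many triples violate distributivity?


Distributive law: a ^ (b v c) = (a ^ b) v (a ^ c).
Check all 25^3 = 15625 ordered triples (a,b,c).
  e.g. a=(b,0), b=(a,0), c=(c,0): lhs=(b,0) != rhs=(a,0)
  e.g. a=(b,0), b=(a,0), c=(c,1): lhs=(b,0) != rhs=(a,0)
Total violating triples: 250


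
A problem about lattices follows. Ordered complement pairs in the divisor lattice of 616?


Complement pair (a,b): a meet b = bottom, a join b = top.
Here: gcd(a,b)=1 and lcm(a,b)=616, i.e. a*b=616 with a,b coprime.
Pairs found: (1,616), (7,88), (8,77), (11,56), ... (4 more)
Total ordered pairs: 8


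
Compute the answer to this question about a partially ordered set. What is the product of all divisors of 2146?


Divisors of 2146: [1, 2, 29, 37, 58, 74, 1073, 2146]
Product = n^(d(n)/2) = 2146^(8/2)
Product = 21208935459856


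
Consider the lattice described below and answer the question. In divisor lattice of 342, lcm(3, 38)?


Join=lcm.
gcd(3,38)=1
lcm=114


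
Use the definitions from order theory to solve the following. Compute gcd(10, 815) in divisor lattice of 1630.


In a divisor lattice, meet = gcd (greatest common divisor).
By Euclidean algorithm or factoring: gcd(10,815) = 5


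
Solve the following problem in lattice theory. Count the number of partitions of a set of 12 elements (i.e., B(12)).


B(n) = number of set partitions of an n-element set.
B(n) satisfies the recurrence: B(n+1) = sum_k C(n,k)*B(k).
B(12) = 4213597


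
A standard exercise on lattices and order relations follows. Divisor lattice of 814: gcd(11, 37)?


Meet=gcd.
gcd(11,37)=1


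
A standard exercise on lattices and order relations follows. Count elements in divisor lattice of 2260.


Divisors of 2260: [1, 2, 4, 5, 10, 20, 113, 226, 452, 565, 1130, 2260]
Count: 12


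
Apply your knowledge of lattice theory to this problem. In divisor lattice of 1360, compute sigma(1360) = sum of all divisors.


sigma(n) = sum of divisors.
Divisors of 1360: [1, 2, 4, 5, 8, 10, 16, 17, 20, 34, 40, 68, 80, 85, 136, 170, 272, 340, 680, 1360]
Sum = 3348


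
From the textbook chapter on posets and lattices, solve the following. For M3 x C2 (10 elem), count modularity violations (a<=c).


Modular law: if a <= c then a v (b ^ c) = (a v b) ^ c.
Check all triples (a,b,c) with a <= c among 10 elements.
This lattice is modular (diamonds M_m and their chain-products are modular).
Total violating triples: 0


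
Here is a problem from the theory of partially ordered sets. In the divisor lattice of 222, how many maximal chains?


A maximal chain goes from the minimum element to a maximal element via cover relations.
Counting all min-to-max paths in the cover graph.
Total maximal chains: 6


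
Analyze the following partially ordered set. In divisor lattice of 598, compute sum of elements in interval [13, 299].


Interval [13,299] in divisors of 598: [13, 299]
Sum = 312


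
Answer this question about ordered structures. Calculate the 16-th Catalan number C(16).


C(n) = C(2n, n) / (n+1).
C(32, 16) = 601080390
C(16) = 601080390 / 17 = 35357670


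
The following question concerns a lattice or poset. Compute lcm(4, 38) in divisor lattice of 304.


In a divisor lattice, join = lcm (least common multiple).
gcd(4,38) = 2
lcm(4,38) = 4*38/gcd = 152/2 = 76


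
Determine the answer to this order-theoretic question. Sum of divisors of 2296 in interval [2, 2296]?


Interval [2,2296] in divisors of 2296: [2, 4, 8, 14, 28, 56, 82, 164, 328, 574, 1148, 2296]
Sum = 4704


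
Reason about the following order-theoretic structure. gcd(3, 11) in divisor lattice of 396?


Meet=gcd.
gcd(3,11)=1


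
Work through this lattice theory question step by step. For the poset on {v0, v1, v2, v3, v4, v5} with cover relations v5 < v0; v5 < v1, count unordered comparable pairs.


A comparable pair {a,b} has a < b or b < a in the order.
Count unordered pairs where one element is strictly below the other.
Examples: {v0,v5}, {v1,v5}
Total comparable pairs: 2


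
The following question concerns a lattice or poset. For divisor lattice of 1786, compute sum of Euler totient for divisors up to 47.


Divisors of 1786 up to 47: [1, 2, 19, 38, 47]
phi values: [1, 1, 18, 18, 46]
Sum = 84


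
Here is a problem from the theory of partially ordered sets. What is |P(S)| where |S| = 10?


Power set = 2^n.
2^10 = 1024


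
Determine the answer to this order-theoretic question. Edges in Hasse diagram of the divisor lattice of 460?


A cover relation a -< b holds when a < b with no c strictly between.
Cover relations:
  1 -< 2
  1 -< 5
  1 -< 23
  2 -< 4
  2 -< 10
  2 -< 46
  4 -< 20
  4 -< 92
  ...12 more
Total: 20


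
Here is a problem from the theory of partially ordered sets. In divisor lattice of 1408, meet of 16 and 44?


In a divisor lattice, meet = gcd (greatest common divisor).
By Euclidean algorithm or factoring: gcd(16,44) = 4


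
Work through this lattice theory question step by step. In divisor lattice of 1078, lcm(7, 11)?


Join=lcm.
gcd(7,11)=1
lcm=77


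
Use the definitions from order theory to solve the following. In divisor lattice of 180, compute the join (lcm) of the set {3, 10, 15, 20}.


In a divisor lattice, join = lcm (least common multiple).
Compute lcm iteratively: start with first element, then lcm(current, next).
Elements: [3, 10, 15, 20]
lcm(3,10) = 30
lcm(30,15) = 30
lcm(30,20) = 60
Final lcm = 60


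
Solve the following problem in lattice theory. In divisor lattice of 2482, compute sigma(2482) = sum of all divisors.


sigma(n) = sum of divisors.
Divisors of 2482: [1, 2, 17, 34, 73, 146, 1241, 2482]
Sum = 3996


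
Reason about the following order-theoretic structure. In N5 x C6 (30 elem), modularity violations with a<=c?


Modular law: if a <= c then a v (b ^ c) = (a v b) ^ c.
Check all triples (a,b,c) with a <= c among 30 elements.
  e.g. a=(a,0), b=(c,0), c=(b,0): lhs=(a,0) != rhs=(b,0)
  e.g. a=(a,0), b=(c,1), c=(b,0): lhs=(a,0) != rhs=(b,0)
Total violating triples: 126


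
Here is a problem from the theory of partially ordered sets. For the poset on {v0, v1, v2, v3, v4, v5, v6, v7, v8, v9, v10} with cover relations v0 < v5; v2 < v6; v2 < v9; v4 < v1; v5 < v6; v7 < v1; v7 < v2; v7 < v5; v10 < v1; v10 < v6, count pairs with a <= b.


The order relation is {(a,b) : a <= b}, reflexive so it includes (a,a).
Examples: (v0,v0), (v0,v5), (v0,v6), (v1,v1), (v10,v1), ...
Total ordered pairs: 24


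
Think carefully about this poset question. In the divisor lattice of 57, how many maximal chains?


A maximal chain goes from the minimum element to a maximal element via cover relations.
Counting all min-to-max paths in the cover graph.
Total maximal chains: 2


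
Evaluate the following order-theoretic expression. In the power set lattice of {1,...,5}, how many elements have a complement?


An element a is complemented if some b has a meet b = bottom, a join b = top.
every subset A has complement S\A, so all elements are complemented.
Complemented elements: {}, {1}, {2}, {3}, {4}, {5}, ... (26 more)
Count: 32


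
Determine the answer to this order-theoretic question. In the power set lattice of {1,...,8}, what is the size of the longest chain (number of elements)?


A chain is a totally ordered subset; we count the number of elements in a maximum chain.
Compute, for each element x, the size of the longest chain ending at x:
  {}: 1
  {1}: 2
  {2}: 2
  {3}: 2
  {4}: 2
  {5}: 2
  ...
A maximum chain: {} < {1} < {1,2} < {1,2,3} < {1,2,3,4} < {1,2,3,4,5} < {1,2,3,4,5,6} < {1,2,3,4,5,6,7} < {1,2,3,4,5,6,7,8}
Number of elements in the longest chain: 9


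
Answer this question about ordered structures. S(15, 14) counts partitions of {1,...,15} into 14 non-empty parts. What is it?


S(n,k) = k*S(n-1,k) + S(n-1,k-1).
S(14,14) = 1, S(14,13) = 91
S(15,14) = 14*1 + 91 = 14 + 91
S(15,14) = 105


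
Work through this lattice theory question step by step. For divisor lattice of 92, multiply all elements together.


Divisors of 92: [1, 2, 4, 23, 46, 92]
Product = n^(d(n)/2) = 92^(6/2)
Product = 778688


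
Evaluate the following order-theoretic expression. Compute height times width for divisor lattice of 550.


Height = length of longest chain minus 1; width = size of largest antichain.
A maximum chain: 1 | 11 | 55 | 275 | 550  (height 4).
A maximum antichain: {10, 22, 25, 55}  (width 4).
Product = 4 * 4 = 16


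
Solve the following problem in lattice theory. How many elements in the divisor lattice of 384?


Divisors of 384: [1, 2, 3, 4, 6, 8, 12, 16, 24, 32, 48, 64, 96, 128, 192, 384]
Count: 16


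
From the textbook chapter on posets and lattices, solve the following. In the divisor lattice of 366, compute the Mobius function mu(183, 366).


In a divisor lattice, mu(a,b) = mu(b/a) where mu is the classical Mobius function.
b/a = 366/183 = 2
Prime factorization of 2: primes [2]
2 is squarefree with 1 prime factor(s), so mu(2) = (-1)^1 = -1


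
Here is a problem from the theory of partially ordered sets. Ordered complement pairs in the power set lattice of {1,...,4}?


Complement pair (a,b): a meet b = bottom, a join b = top.
Here: A intersect B = {} and A union B = {1,...,4}.
Pairs found: ({},{1,2,3,4}), ({1},{2,3,4}), ({2},{1,3,4}), ({3},{1,2,4}), ... (12 more)
Total ordered pairs: 16


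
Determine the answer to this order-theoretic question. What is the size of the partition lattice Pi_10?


B(n) = number of set partitions of an n-element set.
B(n) satisfies the recurrence: B(n+1) = sum_k C(n,k)*B(k).
B(10) = 115975


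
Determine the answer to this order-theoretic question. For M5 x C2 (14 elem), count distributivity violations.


Distributive law: a ^ (b v c) = (a ^ b) v (a ^ c).
Check all 14^3 = 2744 ordered triples (a,b,c).
  e.g. a=(a1,0), b=(a2,0), c=(a3,0): lhs=(a1,0) != rhs=(0,0)
  e.g. a=(a1,0), b=(a2,0), c=(a3,1): lhs=(a1,0) != rhs=(0,0)
Total violating triples: 480


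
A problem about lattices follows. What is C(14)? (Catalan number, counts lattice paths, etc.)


C(n) = C(2n, n) / (n+1).
C(28, 14) = 40116600
C(14) = 40116600 / 15 = 2674440


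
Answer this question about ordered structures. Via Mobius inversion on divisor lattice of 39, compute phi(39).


phi(n) = n * prod_{p|n} (1 - 1/p).
Prime divisors of 39: [3, 13]
phi(39) = 39 * (1 - 1/3) * (1 - 1/13)
phi(39) = 24


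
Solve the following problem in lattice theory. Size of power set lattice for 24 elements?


Power set = 2^n.
2^24 = 16777216


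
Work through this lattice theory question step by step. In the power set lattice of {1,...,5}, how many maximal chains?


A maximal chain goes from the minimum element to a maximal element via cover relations.
Counting all min-to-max paths in the cover graph.
Total maximal chains: 120


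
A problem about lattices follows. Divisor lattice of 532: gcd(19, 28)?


Meet=gcd.
gcd(19,28)=1


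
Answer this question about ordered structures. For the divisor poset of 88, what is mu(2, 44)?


In a divisor lattice, mu(a,b) = mu(b/a) where mu is the classical Mobius function.
b/a = 44/2 = 22
Prime factorization of 22: primes [2, 11]
22 is squarefree with 2 prime factor(s), so mu(22) = (-1)^2 = 1


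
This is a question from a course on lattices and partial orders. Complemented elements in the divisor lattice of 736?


An element a is complemented if some b has a meet b = bottom, a join b = top.
a is complemented iff gcd(a, n/a)=1, i.e. a is a unitary divisor of 736.
Complemented elements: 1, 23, 32, 736
Count: 4


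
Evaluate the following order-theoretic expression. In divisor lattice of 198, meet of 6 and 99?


In a divisor lattice, meet = gcd (greatest common divisor).
By Euclidean algorithm or factoring: gcd(6,99) = 3


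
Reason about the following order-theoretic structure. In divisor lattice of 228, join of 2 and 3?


In a divisor lattice, join = lcm (least common multiple).
gcd(2,3) = 1
lcm(2,3) = 2*3/gcd = 6/1 = 6
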